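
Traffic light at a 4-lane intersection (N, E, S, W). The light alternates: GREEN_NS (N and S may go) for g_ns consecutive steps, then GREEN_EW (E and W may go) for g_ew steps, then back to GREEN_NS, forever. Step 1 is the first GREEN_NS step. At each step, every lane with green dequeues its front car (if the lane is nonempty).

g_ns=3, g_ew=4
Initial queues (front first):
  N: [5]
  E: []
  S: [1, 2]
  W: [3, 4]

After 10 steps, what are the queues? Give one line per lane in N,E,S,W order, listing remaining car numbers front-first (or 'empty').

Step 1 [NS]: N:car5-GO,E:wait,S:car1-GO,W:wait | queues: N=0 E=0 S=1 W=2
Step 2 [NS]: N:empty,E:wait,S:car2-GO,W:wait | queues: N=0 E=0 S=0 W=2
Step 3 [NS]: N:empty,E:wait,S:empty,W:wait | queues: N=0 E=0 S=0 W=2
Step 4 [EW]: N:wait,E:empty,S:wait,W:car3-GO | queues: N=0 E=0 S=0 W=1
Step 5 [EW]: N:wait,E:empty,S:wait,W:car4-GO | queues: N=0 E=0 S=0 W=0

N: empty
E: empty
S: empty
W: empty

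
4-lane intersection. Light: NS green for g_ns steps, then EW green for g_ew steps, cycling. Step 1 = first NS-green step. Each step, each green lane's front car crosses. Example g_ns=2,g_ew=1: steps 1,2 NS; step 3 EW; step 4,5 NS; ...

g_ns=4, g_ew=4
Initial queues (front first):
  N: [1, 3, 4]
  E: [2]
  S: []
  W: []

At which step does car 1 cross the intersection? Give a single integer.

Step 1 [NS]: N:car1-GO,E:wait,S:empty,W:wait | queues: N=2 E=1 S=0 W=0
Step 2 [NS]: N:car3-GO,E:wait,S:empty,W:wait | queues: N=1 E=1 S=0 W=0
Step 3 [NS]: N:car4-GO,E:wait,S:empty,W:wait | queues: N=0 E=1 S=0 W=0
Step 4 [NS]: N:empty,E:wait,S:empty,W:wait | queues: N=0 E=1 S=0 W=0
Step 5 [EW]: N:wait,E:car2-GO,S:wait,W:empty | queues: N=0 E=0 S=0 W=0
Car 1 crosses at step 1

1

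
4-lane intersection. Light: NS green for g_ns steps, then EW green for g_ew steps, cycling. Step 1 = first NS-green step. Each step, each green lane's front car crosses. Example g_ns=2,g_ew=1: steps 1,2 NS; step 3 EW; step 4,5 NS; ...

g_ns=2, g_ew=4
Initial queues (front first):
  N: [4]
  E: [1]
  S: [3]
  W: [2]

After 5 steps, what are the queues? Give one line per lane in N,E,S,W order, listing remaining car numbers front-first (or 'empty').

Step 1 [NS]: N:car4-GO,E:wait,S:car3-GO,W:wait | queues: N=0 E=1 S=0 W=1
Step 2 [NS]: N:empty,E:wait,S:empty,W:wait | queues: N=0 E=1 S=0 W=1
Step 3 [EW]: N:wait,E:car1-GO,S:wait,W:car2-GO | queues: N=0 E=0 S=0 W=0

N: empty
E: empty
S: empty
W: empty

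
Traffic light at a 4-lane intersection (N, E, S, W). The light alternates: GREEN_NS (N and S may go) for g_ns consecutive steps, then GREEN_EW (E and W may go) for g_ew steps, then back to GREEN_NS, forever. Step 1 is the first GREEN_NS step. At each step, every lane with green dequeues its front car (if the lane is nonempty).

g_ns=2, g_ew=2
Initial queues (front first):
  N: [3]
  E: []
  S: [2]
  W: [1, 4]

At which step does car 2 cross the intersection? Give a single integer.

Step 1 [NS]: N:car3-GO,E:wait,S:car2-GO,W:wait | queues: N=0 E=0 S=0 W=2
Step 2 [NS]: N:empty,E:wait,S:empty,W:wait | queues: N=0 E=0 S=0 W=2
Step 3 [EW]: N:wait,E:empty,S:wait,W:car1-GO | queues: N=0 E=0 S=0 W=1
Step 4 [EW]: N:wait,E:empty,S:wait,W:car4-GO | queues: N=0 E=0 S=0 W=0
Car 2 crosses at step 1

1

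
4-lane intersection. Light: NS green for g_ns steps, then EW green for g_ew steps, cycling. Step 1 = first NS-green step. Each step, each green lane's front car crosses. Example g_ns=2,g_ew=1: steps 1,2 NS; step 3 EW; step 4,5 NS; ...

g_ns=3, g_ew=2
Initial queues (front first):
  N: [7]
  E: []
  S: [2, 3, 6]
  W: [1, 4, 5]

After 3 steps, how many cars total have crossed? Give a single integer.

Answer: 4

Derivation:
Step 1 [NS]: N:car7-GO,E:wait,S:car2-GO,W:wait | queues: N=0 E=0 S=2 W=3
Step 2 [NS]: N:empty,E:wait,S:car3-GO,W:wait | queues: N=0 E=0 S=1 W=3
Step 3 [NS]: N:empty,E:wait,S:car6-GO,W:wait | queues: N=0 E=0 S=0 W=3
Cars crossed by step 3: 4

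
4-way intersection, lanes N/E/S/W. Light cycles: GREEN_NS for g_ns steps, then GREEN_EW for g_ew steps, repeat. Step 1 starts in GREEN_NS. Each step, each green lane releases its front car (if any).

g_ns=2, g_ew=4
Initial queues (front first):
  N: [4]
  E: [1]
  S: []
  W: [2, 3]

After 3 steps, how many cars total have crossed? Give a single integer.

Answer: 3

Derivation:
Step 1 [NS]: N:car4-GO,E:wait,S:empty,W:wait | queues: N=0 E=1 S=0 W=2
Step 2 [NS]: N:empty,E:wait,S:empty,W:wait | queues: N=0 E=1 S=0 W=2
Step 3 [EW]: N:wait,E:car1-GO,S:wait,W:car2-GO | queues: N=0 E=0 S=0 W=1
Cars crossed by step 3: 3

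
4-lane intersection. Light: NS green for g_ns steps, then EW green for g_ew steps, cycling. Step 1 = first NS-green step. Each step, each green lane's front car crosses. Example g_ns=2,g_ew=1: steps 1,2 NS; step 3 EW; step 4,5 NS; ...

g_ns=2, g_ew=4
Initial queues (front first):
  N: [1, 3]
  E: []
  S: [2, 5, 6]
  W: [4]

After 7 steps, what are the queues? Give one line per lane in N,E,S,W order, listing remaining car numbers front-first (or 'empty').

Step 1 [NS]: N:car1-GO,E:wait,S:car2-GO,W:wait | queues: N=1 E=0 S=2 W=1
Step 2 [NS]: N:car3-GO,E:wait,S:car5-GO,W:wait | queues: N=0 E=0 S=1 W=1
Step 3 [EW]: N:wait,E:empty,S:wait,W:car4-GO | queues: N=0 E=0 S=1 W=0
Step 4 [EW]: N:wait,E:empty,S:wait,W:empty | queues: N=0 E=0 S=1 W=0
Step 5 [EW]: N:wait,E:empty,S:wait,W:empty | queues: N=0 E=0 S=1 W=0
Step 6 [EW]: N:wait,E:empty,S:wait,W:empty | queues: N=0 E=0 S=1 W=0
Step 7 [NS]: N:empty,E:wait,S:car6-GO,W:wait | queues: N=0 E=0 S=0 W=0

N: empty
E: empty
S: empty
W: empty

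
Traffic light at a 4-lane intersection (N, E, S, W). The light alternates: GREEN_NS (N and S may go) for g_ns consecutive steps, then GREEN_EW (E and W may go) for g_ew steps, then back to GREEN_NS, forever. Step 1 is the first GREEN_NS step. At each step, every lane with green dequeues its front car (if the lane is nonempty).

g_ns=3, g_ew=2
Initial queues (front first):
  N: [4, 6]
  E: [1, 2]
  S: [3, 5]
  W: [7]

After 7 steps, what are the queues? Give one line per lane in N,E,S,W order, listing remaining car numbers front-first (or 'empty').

Step 1 [NS]: N:car4-GO,E:wait,S:car3-GO,W:wait | queues: N=1 E=2 S=1 W=1
Step 2 [NS]: N:car6-GO,E:wait,S:car5-GO,W:wait | queues: N=0 E=2 S=0 W=1
Step 3 [NS]: N:empty,E:wait,S:empty,W:wait | queues: N=0 E=2 S=0 W=1
Step 4 [EW]: N:wait,E:car1-GO,S:wait,W:car7-GO | queues: N=0 E=1 S=0 W=0
Step 5 [EW]: N:wait,E:car2-GO,S:wait,W:empty | queues: N=0 E=0 S=0 W=0

N: empty
E: empty
S: empty
W: empty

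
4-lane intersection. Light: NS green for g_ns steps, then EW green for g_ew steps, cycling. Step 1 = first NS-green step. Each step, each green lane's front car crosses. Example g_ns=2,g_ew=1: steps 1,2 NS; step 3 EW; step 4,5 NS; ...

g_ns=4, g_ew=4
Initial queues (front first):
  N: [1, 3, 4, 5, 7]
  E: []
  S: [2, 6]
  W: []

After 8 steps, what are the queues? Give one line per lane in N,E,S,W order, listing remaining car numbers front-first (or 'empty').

Step 1 [NS]: N:car1-GO,E:wait,S:car2-GO,W:wait | queues: N=4 E=0 S=1 W=0
Step 2 [NS]: N:car3-GO,E:wait,S:car6-GO,W:wait | queues: N=3 E=0 S=0 W=0
Step 3 [NS]: N:car4-GO,E:wait,S:empty,W:wait | queues: N=2 E=0 S=0 W=0
Step 4 [NS]: N:car5-GO,E:wait,S:empty,W:wait | queues: N=1 E=0 S=0 W=0
Step 5 [EW]: N:wait,E:empty,S:wait,W:empty | queues: N=1 E=0 S=0 W=0
Step 6 [EW]: N:wait,E:empty,S:wait,W:empty | queues: N=1 E=0 S=0 W=0
Step 7 [EW]: N:wait,E:empty,S:wait,W:empty | queues: N=1 E=0 S=0 W=0
Step 8 [EW]: N:wait,E:empty,S:wait,W:empty | queues: N=1 E=0 S=0 W=0

N: 7
E: empty
S: empty
W: empty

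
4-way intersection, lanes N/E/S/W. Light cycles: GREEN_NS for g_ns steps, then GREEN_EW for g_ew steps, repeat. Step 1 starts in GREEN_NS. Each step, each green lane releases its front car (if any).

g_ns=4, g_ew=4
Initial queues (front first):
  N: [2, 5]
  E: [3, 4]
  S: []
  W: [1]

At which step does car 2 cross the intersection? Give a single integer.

Step 1 [NS]: N:car2-GO,E:wait,S:empty,W:wait | queues: N=1 E=2 S=0 W=1
Step 2 [NS]: N:car5-GO,E:wait,S:empty,W:wait | queues: N=0 E=2 S=0 W=1
Step 3 [NS]: N:empty,E:wait,S:empty,W:wait | queues: N=0 E=2 S=0 W=1
Step 4 [NS]: N:empty,E:wait,S:empty,W:wait | queues: N=0 E=2 S=0 W=1
Step 5 [EW]: N:wait,E:car3-GO,S:wait,W:car1-GO | queues: N=0 E=1 S=0 W=0
Step 6 [EW]: N:wait,E:car4-GO,S:wait,W:empty | queues: N=0 E=0 S=0 W=0
Car 2 crosses at step 1

1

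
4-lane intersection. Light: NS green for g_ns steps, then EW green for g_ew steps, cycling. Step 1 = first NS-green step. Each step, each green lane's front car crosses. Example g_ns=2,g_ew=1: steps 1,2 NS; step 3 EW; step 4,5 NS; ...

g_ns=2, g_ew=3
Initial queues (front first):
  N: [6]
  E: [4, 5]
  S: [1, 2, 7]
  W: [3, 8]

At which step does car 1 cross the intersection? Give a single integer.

Step 1 [NS]: N:car6-GO,E:wait,S:car1-GO,W:wait | queues: N=0 E=2 S=2 W=2
Step 2 [NS]: N:empty,E:wait,S:car2-GO,W:wait | queues: N=0 E=2 S=1 W=2
Step 3 [EW]: N:wait,E:car4-GO,S:wait,W:car3-GO | queues: N=0 E=1 S=1 W=1
Step 4 [EW]: N:wait,E:car5-GO,S:wait,W:car8-GO | queues: N=0 E=0 S=1 W=0
Step 5 [EW]: N:wait,E:empty,S:wait,W:empty | queues: N=0 E=0 S=1 W=0
Step 6 [NS]: N:empty,E:wait,S:car7-GO,W:wait | queues: N=0 E=0 S=0 W=0
Car 1 crosses at step 1

1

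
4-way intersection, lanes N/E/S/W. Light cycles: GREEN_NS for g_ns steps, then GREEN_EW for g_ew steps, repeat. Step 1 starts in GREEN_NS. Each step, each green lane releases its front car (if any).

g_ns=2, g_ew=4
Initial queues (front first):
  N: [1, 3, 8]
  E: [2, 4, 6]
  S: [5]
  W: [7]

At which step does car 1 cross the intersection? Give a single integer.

Step 1 [NS]: N:car1-GO,E:wait,S:car5-GO,W:wait | queues: N=2 E=3 S=0 W=1
Step 2 [NS]: N:car3-GO,E:wait,S:empty,W:wait | queues: N=1 E=3 S=0 W=1
Step 3 [EW]: N:wait,E:car2-GO,S:wait,W:car7-GO | queues: N=1 E=2 S=0 W=0
Step 4 [EW]: N:wait,E:car4-GO,S:wait,W:empty | queues: N=1 E=1 S=0 W=0
Step 5 [EW]: N:wait,E:car6-GO,S:wait,W:empty | queues: N=1 E=0 S=0 W=0
Step 6 [EW]: N:wait,E:empty,S:wait,W:empty | queues: N=1 E=0 S=0 W=0
Step 7 [NS]: N:car8-GO,E:wait,S:empty,W:wait | queues: N=0 E=0 S=0 W=0
Car 1 crosses at step 1

1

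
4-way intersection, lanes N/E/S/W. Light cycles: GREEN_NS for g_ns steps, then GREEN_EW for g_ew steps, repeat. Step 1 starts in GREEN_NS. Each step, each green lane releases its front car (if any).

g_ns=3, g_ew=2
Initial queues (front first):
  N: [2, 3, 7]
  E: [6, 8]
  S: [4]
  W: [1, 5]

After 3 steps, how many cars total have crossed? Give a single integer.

Answer: 4

Derivation:
Step 1 [NS]: N:car2-GO,E:wait,S:car4-GO,W:wait | queues: N=2 E=2 S=0 W=2
Step 2 [NS]: N:car3-GO,E:wait,S:empty,W:wait | queues: N=1 E=2 S=0 W=2
Step 3 [NS]: N:car7-GO,E:wait,S:empty,W:wait | queues: N=0 E=2 S=0 W=2
Cars crossed by step 3: 4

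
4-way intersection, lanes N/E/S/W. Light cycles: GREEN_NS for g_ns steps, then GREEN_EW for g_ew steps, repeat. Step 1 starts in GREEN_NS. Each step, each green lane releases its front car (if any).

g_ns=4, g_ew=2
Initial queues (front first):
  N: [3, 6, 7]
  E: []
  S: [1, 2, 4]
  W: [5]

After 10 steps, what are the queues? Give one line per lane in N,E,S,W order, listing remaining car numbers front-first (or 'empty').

Step 1 [NS]: N:car3-GO,E:wait,S:car1-GO,W:wait | queues: N=2 E=0 S=2 W=1
Step 2 [NS]: N:car6-GO,E:wait,S:car2-GO,W:wait | queues: N=1 E=0 S=1 W=1
Step 3 [NS]: N:car7-GO,E:wait,S:car4-GO,W:wait | queues: N=0 E=0 S=0 W=1
Step 4 [NS]: N:empty,E:wait,S:empty,W:wait | queues: N=0 E=0 S=0 W=1
Step 5 [EW]: N:wait,E:empty,S:wait,W:car5-GO | queues: N=0 E=0 S=0 W=0

N: empty
E: empty
S: empty
W: empty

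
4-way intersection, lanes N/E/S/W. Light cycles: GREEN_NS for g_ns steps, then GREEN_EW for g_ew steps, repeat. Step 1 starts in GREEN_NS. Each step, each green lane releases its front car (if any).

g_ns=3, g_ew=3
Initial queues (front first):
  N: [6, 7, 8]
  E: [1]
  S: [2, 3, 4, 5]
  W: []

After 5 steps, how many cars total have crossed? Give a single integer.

Step 1 [NS]: N:car6-GO,E:wait,S:car2-GO,W:wait | queues: N=2 E=1 S=3 W=0
Step 2 [NS]: N:car7-GO,E:wait,S:car3-GO,W:wait | queues: N=1 E=1 S=2 W=0
Step 3 [NS]: N:car8-GO,E:wait,S:car4-GO,W:wait | queues: N=0 E=1 S=1 W=0
Step 4 [EW]: N:wait,E:car1-GO,S:wait,W:empty | queues: N=0 E=0 S=1 W=0
Step 5 [EW]: N:wait,E:empty,S:wait,W:empty | queues: N=0 E=0 S=1 W=0
Cars crossed by step 5: 7

Answer: 7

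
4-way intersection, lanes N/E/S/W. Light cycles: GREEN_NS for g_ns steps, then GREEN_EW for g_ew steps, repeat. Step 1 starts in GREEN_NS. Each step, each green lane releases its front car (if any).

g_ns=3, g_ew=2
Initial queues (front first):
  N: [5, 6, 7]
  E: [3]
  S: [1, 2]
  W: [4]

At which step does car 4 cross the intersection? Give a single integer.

Step 1 [NS]: N:car5-GO,E:wait,S:car1-GO,W:wait | queues: N=2 E=1 S=1 W=1
Step 2 [NS]: N:car6-GO,E:wait,S:car2-GO,W:wait | queues: N=1 E=1 S=0 W=1
Step 3 [NS]: N:car7-GO,E:wait,S:empty,W:wait | queues: N=0 E=1 S=0 W=1
Step 4 [EW]: N:wait,E:car3-GO,S:wait,W:car4-GO | queues: N=0 E=0 S=0 W=0
Car 4 crosses at step 4

4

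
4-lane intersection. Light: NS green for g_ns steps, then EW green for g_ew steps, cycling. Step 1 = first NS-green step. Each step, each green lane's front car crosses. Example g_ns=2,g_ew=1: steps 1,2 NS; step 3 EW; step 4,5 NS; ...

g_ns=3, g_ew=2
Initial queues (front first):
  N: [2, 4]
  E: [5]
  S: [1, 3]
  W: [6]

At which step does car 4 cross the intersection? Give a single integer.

Step 1 [NS]: N:car2-GO,E:wait,S:car1-GO,W:wait | queues: N=1 E=1 S=1 W=1
Step 2 [NS]: N:car4-GO,E:wait,S:car3-GO,W:wait | queues: N=0 E=1 S=0 W=1
Step 3 [NS]: N:empty,E:wait,S:empty,W:wait | queues: N=0 E=1 S=0 W=1
Step 4 [EW]: N:wait,E:car5-GO,S:wait,W:car6-GO | queues: N=0 E=0 S=0 W=0
Car 4 crosses at step 2

2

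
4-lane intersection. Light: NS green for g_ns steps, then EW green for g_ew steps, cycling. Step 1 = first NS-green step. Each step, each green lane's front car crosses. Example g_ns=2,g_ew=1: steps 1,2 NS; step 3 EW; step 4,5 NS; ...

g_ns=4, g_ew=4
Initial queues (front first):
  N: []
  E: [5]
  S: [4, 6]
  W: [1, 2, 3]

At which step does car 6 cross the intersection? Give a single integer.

Step 1 [NS]: N:empty,E:wait,S:car4-GO,W:wait | queues: N=0 E=1 S=1 W=3
Step 2 [NS]: N:empty,E:wait,S:car6-GO,W:wait | queues: N=0 E=1 S=0 W=3
Step 3 [NS]: N:empty,E:wait,S:empty,W:wait | queues: N=0 E=1 S=0 W=3
Step 4 [NS]: N:empty,E:wait,S:empty,W:wait | queues: N=0 E=1 S=0 W=3
Step 5 [EW]: N:wait,E:car5-GO,S:wait,W:car1-GO | queues: N=0 E=0 S=0 W=2
Step 6 [EW]: N:wait,E:empty,S:wait,W:car2-GO | queues: N=0 E=0 S=0 W=1
Step 7 [EW]: N:wait,E:empty,S:wait,W:car3-GO | queues: N=0 E=0 S=0 W=0
Car 6 crosses at step 2

2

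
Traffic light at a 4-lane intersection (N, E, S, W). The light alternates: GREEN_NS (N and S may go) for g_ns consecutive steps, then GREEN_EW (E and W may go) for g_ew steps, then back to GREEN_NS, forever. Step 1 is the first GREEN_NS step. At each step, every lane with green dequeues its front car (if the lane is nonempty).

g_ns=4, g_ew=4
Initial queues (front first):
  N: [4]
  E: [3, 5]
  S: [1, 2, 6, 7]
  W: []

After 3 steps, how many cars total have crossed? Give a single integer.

Step 1 [NS]: N:car4-GO,E:wait,S:car1-GO,W:wait | queues: N=0 E=2 S=3 W=0
Step 2 [NS]: N:empty,E:wait,S:car2-GO,W:wait | queues: N=0 E=2 S=2 W=0
Step 3 [NS]: N:empty,E:wait,S:car6-GO,W:wait | queues: N=0 E=2 S=1 W=0
Cars crossed by step 3: 4

Answer: 4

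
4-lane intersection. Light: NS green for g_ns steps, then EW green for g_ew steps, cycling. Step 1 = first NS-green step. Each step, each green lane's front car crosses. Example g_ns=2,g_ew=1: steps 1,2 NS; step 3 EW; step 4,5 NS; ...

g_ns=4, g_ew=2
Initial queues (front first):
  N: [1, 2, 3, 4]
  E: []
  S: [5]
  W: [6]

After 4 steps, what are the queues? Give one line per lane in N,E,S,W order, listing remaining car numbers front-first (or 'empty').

Step 1 [NS]: N:car1-GO,E:wait,S:car5-GO,W:wait | queues: N=3 E=0 S=0 W=1
Step 2 [NS]: N:car2-GO,E:wait,S:empty,W:wait | queues: N=2 E=0 S=0 W=1
Step 3 [NS]: N:car3-GO,E:wait,S:empty,W:wait | queues: N=1 E=0 S=0 W=1
Step 4 [NS]: N:car4-GO,E:wait,S:empty,W:wait | queues: N=0 E=0 S=0 W=1

N: empty
E: empty
S: empty
W: 6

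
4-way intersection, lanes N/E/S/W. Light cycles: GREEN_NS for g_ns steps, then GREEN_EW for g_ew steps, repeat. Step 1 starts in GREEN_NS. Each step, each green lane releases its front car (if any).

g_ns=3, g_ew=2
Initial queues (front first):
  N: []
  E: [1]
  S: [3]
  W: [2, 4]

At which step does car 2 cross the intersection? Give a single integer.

Step 1 [NS]: N:empty,E:wait,S:car3-GO,W:wait | queues: N=0 E=1 S=0 W=2
Step 2 [NS]: N:empty,E:wait,S:empty,W:wait | queues: N=0 E=1 S=0 W=2
Step 3 [NS]: N:empty,E:wait,S:empty,W:wait | queues: N=0 E=1 S=0 W=2
Step 4 [EW]: N:wait,E:car1-GO,S:wait,W:car2-GO | queues: N=0 E=0 S=0 W=1
Step 5 [EW]: N:wait,E:empty,S:wait,W:car4-GO | queues: N=0 E=0 S=0 W=0
Car 2 crosses at step 4

4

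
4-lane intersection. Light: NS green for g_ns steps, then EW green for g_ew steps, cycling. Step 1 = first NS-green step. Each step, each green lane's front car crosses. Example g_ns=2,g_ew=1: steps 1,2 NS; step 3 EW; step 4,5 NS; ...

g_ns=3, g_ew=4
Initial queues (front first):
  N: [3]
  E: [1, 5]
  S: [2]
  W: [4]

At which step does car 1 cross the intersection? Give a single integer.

Step 1 [NS]: N:car3-GO,E:wait,S:car2-GO,W:wait | queues: N=0 E=2 S=0 W=1
Step 2 [NS]: N:empty,E:wait,S:empty,W:wait | queues: N=0 E=2 S=0 W=1
Step 3 [NS]: N:empty,E:wait,S:empty,W:wait | queues: N=0 E=2 S=0 W=1
Step 4 [EW]: N:wait,E:car1-GO,S:wait,W:car4-GO | queues: N=0 E=1 S=0 W=0
Step 5 [EW]: N:wait,E:car5-GO,S:wait,W:empty | queues: N=0 E=0 S=0 W=0
Car 1 crosses at step 4

4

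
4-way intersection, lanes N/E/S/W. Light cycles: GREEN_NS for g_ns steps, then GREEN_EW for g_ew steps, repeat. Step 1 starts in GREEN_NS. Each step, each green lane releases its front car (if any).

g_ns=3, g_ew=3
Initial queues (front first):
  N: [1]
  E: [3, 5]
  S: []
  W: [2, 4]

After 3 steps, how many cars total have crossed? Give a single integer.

Answer: 1

Derivation:
Step 1 [NS]: N:car1-GO,E:wait,S:empty,W:wait | queues: N=0 E=2 S=0 W=2
Step 2 [NS]: N:empty,E:wait,S:empty,W:wait | queues: N=0 E=2 S=0 W=2
Step 3 [NS]: N:empty,E:wait,S:empty,W:wait | queues: N=0 E=2 S=0 W=2
Cars crossed by step 3: 1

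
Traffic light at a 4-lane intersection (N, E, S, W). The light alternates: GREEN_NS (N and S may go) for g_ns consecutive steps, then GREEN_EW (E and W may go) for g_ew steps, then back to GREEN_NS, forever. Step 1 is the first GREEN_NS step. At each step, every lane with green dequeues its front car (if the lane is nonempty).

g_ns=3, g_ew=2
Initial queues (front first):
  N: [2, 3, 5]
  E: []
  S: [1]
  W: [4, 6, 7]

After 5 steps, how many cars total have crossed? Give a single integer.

Answer: 6

Derivation:
Step 1 [NS]: N:car2-GO,E:wait,S:car1-GO,W:wait | queues: N=2 E=0 S=0 W=3
Step 2 [NS]: N:car3-GO,E:wait,S:empty,W:wait | queues: N=1 E=0 S=0 W=3
Step 3 [NS]: N:car5-GO,E:wait,S:empty,W:wait | queues: N=0 E=0 S=0 W=3
Step 4 [EW]: N:wait,E:empty,S:wait,W:car4-GO | queues: N=0 E=0 S=0 W=2
Step 5 [EW]: N:wait,E:empty,S:wait,W:car6-GO | queues: N=0 E=0 S=0 W=1
Cars crossed by step 5: 6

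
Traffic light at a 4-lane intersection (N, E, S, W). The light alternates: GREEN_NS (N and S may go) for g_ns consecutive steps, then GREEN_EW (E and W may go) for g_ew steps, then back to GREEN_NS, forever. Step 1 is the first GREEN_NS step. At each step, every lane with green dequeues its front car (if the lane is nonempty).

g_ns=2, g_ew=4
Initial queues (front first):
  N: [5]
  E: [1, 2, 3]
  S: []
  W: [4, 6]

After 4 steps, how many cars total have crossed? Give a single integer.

Answer: 5

Derivation:
Step 1 [NS]: N:car5-GO,E:wait,S:empty,W:wait | queues: N=0 E=3 S=0 W=2
Step 2 [NS]: N:empty,E:wait,S:empty,W:wait | queues: N=0 E=3 S=0 W=2
Step 3 [EW]: N:wait,E:car1-GO,S:wait,W:car4-GO | queues: N=0 E=2 S=0 W=1
Step 4 [EW]: N:wait,E:car2-GO,S:wait,W:car6-GO | queues: N=0 E=1 S=0 W=0
Cars crossed by step 4: 5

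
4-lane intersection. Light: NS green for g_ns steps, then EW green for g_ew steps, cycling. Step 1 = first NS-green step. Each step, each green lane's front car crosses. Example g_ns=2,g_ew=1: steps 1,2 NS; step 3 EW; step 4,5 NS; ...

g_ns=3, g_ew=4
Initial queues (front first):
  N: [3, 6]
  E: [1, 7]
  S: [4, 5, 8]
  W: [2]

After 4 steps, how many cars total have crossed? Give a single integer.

Answer: 7

Derivation:
Step 1 [NS]: N:car3-GO,E:wait,S:car4-GO,W:wait | queues: N=1 E=2 S=2 W=1
Step 2 [NS]: N:car6-GO,E:wait,S:car5-GO,W:wait | queues: N=0 E=2 S=1 W=1
Step 3 [NS]: N:empty,E:wait,S:car8-GO,W:wait | queues: N=0 E=2 S=0 W=1
Step 4 [EW]: N:wait,E:car1-GO,S:wait,W:car2-GO | queues: N=0 E=1 S=0 W=0
Cars crossed by step 4: 7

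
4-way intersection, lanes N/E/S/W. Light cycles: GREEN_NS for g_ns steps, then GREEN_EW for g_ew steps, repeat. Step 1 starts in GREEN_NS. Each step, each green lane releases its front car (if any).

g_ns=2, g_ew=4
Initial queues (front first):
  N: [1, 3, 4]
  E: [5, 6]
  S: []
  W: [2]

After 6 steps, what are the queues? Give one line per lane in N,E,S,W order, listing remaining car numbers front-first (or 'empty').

Step 1 [NS]: N:car1-GO,E:wait,S:empty,W:wait | queues: N=2 E=2 S=0 W=1
Step 2 [NS]: N:car3-GO,E:wait,S:empty,W:wait | queues: N=1 E=2 S=0 W=1
Step 3 [EW]: N:wait,E:car5-GO,S:wait,W:car2-GO | queues: N=1 E=1 S=0 W=0
Step 4 [EW]: N:wait,E:car6-GO,S:wait,W:empty | queues: N=1 E=0 S=0 W=0
Step 5 [EW]: N:wait,E:empty,S:wait,W:empty | queues: N=1 E=0 S=0 W=0
Step 6 [EW]: N:wait,E:empty,S:wait,W:empty | queues: N=1 E=0 S=0 W=0

N: 4
E: empty
S: empty
W: empty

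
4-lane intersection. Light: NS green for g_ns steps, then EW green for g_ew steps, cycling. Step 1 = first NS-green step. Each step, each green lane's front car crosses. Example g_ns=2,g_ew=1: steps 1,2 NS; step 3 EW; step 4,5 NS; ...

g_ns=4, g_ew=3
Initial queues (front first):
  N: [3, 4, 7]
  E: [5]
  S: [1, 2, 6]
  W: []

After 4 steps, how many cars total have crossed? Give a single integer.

Answer: 6

Derivation:
Step 1 [NS]: N:car3-GO,E:wait,S:car1-GO,W:wait | queues: N=2 E=1 S=2 W=0
Step 2 [NS]: N:car4-GO,E:wait,S:car2-GO,W:wait | queues: N=1 E=1 S=1 W=0
Step 3 [NS]: N:car7-GO,E:wait,S:car6-GO,W:wait | queues: N=0 E=1 S=0 W=0
Step 4 [NS]: N:empty,E:wait,S:empty,W:wait | queues: N=0 E=1 S=0 W=0
Cars crossed by step 4: 6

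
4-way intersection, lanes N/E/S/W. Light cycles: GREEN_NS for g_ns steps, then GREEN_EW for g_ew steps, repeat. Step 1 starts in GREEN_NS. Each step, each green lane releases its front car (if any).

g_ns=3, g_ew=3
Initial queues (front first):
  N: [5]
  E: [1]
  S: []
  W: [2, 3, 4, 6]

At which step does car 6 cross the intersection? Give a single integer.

Step 1 [NS]: N:car5-GO,E:wait,S:empty,W:wait | queues: N=0 E=1 S=0 W=4
Step 2 [NS]: N:empty,E:wait,S:empty,W:wait | queues: N=0 E=1 S=0 W=4
Step 3 [NS]: N:empty,E:wait,S:empty,W:wait | queues: N=0 E=1 S=0 W=4
Step 4 [EW]: N:wait,E:car1-GO,S:wait,W:car2-GO | queues: N=0 E=0 S=0 W=3
Step 5 [EW]: N:wait,E:empty,S:wait,W:car3-GO | queues: N=0 E=0 S=0 W=2
Step 6 [EW]: N:wait,E:empty,S:wait,W:car4-GO | queues: N=0 E=0 S=0 W=1
Step 7 [NS]: N:empty,E:wait,S:empty,W:wait | queues: N=0 E=0 S=0 W=1
Step 8 [NS]: N:empty,E:wait,S:empty,W:wait | queues: N=0 E=0 S=0 W=1
Step 9 [NS]: N:empty,E:wait,S:empty,W:wait | queues: N=0 E=0 S=0 W=1
Step 10 [EW]: N:wait,E:empty,S:wait,W:car6-GO | queues: N=0 E=0 S=0 W=0
Car 6 crosses at step 10

10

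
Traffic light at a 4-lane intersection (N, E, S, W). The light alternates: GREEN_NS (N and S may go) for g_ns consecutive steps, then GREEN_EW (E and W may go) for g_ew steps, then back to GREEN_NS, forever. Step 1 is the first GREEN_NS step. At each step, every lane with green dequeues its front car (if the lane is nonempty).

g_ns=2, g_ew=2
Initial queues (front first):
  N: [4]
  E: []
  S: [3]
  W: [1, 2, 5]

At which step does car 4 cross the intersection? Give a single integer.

Step 1 [NS]: N:car4-GO,E:wait,S:car3-GO,W:wait | queues: N=0 E=0 S=0 W=3
Step 2 [NS]: N:empty,E:wait,S:empty,W:wait | queues: N=0 E=0 S=0 W=3
Step 3 [EW]: N:wait,E:empty,S:wait,W:car1-GO | queues: N=0 E=0 S=0 W=2
Step 4 [EW]: N:wait,E:empty,S:wait,W:car2-GO | queues: N=0 E=0 S=0 W=1
Step 5 [NS]: N:empty,E:wait,S:empty,W:wait | queues: N=0 E=0 S=0 W=1
Step 6 [NS]: N:empty,E:wait,S:empty,W:wait | queues: N=0 E=0 S=0 W=1
Step 7 [EW]: N:wait,E:empty,S:wait,W:car5-GO | queues: N=0 E=0 S=0 W=0
Car 4 crosses at step 1

1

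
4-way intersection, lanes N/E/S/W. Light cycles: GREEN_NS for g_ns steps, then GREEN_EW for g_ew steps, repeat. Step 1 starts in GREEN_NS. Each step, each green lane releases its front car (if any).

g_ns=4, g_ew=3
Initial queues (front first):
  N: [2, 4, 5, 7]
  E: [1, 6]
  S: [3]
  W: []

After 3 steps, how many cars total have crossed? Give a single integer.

Answer: 4

Derivation:
Step 1 [NS]: N:car2-GO,E:wait,S:car3-GO,W:wait | queues: N=3 E=2 S=0 W=0
Step 2 [NS]: N:car4-GO,E:wait,S:empty,W:wait | queues: N=2 E=2 S=0 W=0
Step 3 [NS]: N:car5-GO,E:wait,S:empty,W:wait | queues: N=1 E=2 S=0 W=0
Cars crossed by step 3: 4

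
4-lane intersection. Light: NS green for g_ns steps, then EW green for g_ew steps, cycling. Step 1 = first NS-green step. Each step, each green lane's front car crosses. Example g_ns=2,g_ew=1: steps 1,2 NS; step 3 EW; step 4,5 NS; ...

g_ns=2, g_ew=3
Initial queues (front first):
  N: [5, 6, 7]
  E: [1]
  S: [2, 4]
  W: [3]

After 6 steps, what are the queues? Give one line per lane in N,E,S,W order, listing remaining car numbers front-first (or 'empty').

Step 1 [NS]: N:car5-GO,E:wait,S:car2-GO,W:wait | queues: N=2 E=1 S=1 W=1
Step 2 [NS]: N:car6-GO,E:wait,S:car4-GO,W:wait | queues: N=1 E=1 S=0 W=1
Step 3 [EW]: N:wait,E:car1-GO,S:wait,W:car3-GO | queues: N=1 E=0 S=0 W=0
Step 4 [EW]: N:wait,E:empty,S:wait,W:empty | queues: N=1 E=0 S=0 W=0
Step 5 [EW]: N:wait,E:empty,S:wait,W:empty | queues: N=1 E=0 S=0 W=0
Step 6 [NS]: N:car7-GO,E:wait,S:empty,W:wait | queues: N=0 E=0 S=0 W=0

N: empty
E: empty
S: empty
W: empty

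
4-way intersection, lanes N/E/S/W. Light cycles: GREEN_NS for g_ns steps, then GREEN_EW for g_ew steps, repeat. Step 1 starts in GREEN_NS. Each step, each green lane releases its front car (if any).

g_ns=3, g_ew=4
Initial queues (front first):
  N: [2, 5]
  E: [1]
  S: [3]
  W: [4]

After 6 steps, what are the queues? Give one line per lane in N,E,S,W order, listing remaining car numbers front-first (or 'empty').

Step 1 [NS]: N:car2-GO,E:wait,S:car3-GO,W:wait | queues: N=1 E=1 S=0 W=1
Step 2 [NS]: N:car5-GO,E:wait,S:empty,W:wait | queues: N=0 E=1 S=0 W=1
Step 3 [NS]: N:empty,E:wait,S:empty,W:wait | queues: N=0 E=1 S=0 W=1
Step 4 [EW]: N:wait,E:car1-GO,S:wait,W:car4-GO | queues: N=0 E=0 S=0 W=0

N: empty
E: empty
S: empty
W: empty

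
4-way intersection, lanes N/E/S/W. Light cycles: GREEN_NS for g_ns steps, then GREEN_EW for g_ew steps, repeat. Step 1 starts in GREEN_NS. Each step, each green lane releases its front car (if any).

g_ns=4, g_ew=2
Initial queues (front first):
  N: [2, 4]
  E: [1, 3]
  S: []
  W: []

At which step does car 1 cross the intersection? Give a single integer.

Step 1 [NS]: N:car2-GO,E:wait,S:empty,W:wait | queues: N=1 E=2 S=0 W=0
Step 2 [NS]: N:car4-GO,E:wait,S:empty,W:wait | queues: N=0 E=2 S=0 W=0
Step 3 [NS]: N:empty,E:wait,S:empty,W:wait | queues: N=0 E=2 S=0 W=0
Step 4 [NS]: N:empty,E:wait,S:empty,W:wait | queues: N=0 E=2 S=0 W=0
Step 5 [EW]: N:wait,E:car1-GO,S:wait,W:empty | queues: N=0 E=1 S=0 W=0
Step 6 [EW]: N:wait,E:car3-GO,S:wait,W:empty | queues: N=0 E=0 S=0 W=0
Car 1 crosses at step 5

5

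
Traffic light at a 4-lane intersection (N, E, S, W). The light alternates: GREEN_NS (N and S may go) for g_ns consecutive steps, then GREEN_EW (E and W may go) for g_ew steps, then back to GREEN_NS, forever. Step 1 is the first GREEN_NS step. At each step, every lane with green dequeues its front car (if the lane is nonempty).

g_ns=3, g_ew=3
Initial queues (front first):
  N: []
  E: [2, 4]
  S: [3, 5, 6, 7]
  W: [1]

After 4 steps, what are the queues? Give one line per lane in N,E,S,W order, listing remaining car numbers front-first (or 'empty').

Step 1 [NS]: N:empty,E:wait,S:car3-GO,W:wait | queues: N=0 E=2 S=3 W=1
Step 2 [NS]: N:empty,E:wait,S:car5-GO,W:wait | queues: N=0 E=2 S=2 W=1
Step 3 [NS]: N:empty,E:wait,S:car6-GO,W:wait | queues: N=0 E=2 S=1 W=1
Step 4 [EW]: N:wait,E:car2-GO,S:wait,W:car1-GO | queues: N=0 E=1 S=1 W=0

N: empty
E: 4
S: 7
W: empty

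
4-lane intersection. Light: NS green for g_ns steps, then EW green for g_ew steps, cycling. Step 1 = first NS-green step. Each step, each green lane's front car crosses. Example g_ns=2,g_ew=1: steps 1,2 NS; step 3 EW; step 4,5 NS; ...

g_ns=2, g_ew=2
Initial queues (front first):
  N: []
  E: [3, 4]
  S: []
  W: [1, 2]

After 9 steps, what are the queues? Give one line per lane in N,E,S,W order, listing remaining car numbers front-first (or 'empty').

Step 1 [NS]: N:empty,E:wait,S:empty,W:wait | queues: N=0 E=2 S=0 W=2
Step 2 [NS]: N:empty,E:wait,S:empty,W:wait | queues: N=0 E=2 S=0 W=2
Step 3 [EW]: N:wait,E:car3-GO,S:wait,W:car1-GO | queues: N=0 E=1 S=0 W=1
Step 4 [EW]: N:wait,E:car4-GO,S:wait,W:car2-GO | queues: N=0 E=0 S=0 W=0

N: empty
E: empty
S: empty
W: empty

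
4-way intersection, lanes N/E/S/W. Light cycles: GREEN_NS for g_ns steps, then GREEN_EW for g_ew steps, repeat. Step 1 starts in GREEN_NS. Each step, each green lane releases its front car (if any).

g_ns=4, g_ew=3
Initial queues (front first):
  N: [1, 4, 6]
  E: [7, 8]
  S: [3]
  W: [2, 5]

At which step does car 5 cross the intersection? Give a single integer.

Step 1 [NS]: N:car1-GO,E:wait,S:car3-GO,W:wait | queues: N=2 E=2 S=0 W=2
Step 2 [NS]: N:car4-GO,E:wait,S:empty,W:wait | queues: N=1 E=2 S=0 W=2
Step 3 [NS]: N:car6-GO,E:wait,S:empty,W:wait | queues: N=0 E=2 S=0 W=2
Step 4 [NS]: N:empty,E:wait,S:empty,W:wait | queues: N=0 E=2 S=0 W=2
Step 5 [EW]: N:wait,E:car7-GO,S:wait,W:car2-GO | queues: N=0 E=1 S=0 W=1
Step 6 [EW]: N:wait,E:car8-GO,S:wait,W:car5-GO | queues: N=0 E=0 S=0 W=0
Car 5 crosses at step 6

6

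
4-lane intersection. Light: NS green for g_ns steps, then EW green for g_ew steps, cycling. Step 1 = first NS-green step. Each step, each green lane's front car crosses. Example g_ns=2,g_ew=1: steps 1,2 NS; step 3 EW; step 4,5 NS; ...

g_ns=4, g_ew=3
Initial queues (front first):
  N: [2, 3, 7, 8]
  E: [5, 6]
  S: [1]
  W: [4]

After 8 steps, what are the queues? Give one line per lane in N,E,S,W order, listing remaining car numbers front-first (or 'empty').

Step 1 [NS]: N:car2-GO,E:wait,S:car1-GO,W:wait | queues: N=3 E=2 S=0 W=1
Step 2 [NS]: N:car3-GO,E:wait,S:empty,W:wait | queues: N=2 E=2 S=0 W=1
Step 3 [NS]: N:car7-GO,E:wait,S:empty,W:wait | queues: N=1 E=2 S=0 W=1
Step 4 [NS]: N:car8-GO,E:wait,S:empty,W:wait | queues: N=0 E=2 S=0 W=1
Step 5 [EW]: N:wait,E:car5-GO,S:wait,W:car4-GO | queues: N=0 E=1 S=0 W=0
Step 6 [EW]: N:wait,E:car6-GO,S:wait,W:empty | queues: N=0 E=0 S=0 W=0

N: empty
E: empty
S: empty
W: empty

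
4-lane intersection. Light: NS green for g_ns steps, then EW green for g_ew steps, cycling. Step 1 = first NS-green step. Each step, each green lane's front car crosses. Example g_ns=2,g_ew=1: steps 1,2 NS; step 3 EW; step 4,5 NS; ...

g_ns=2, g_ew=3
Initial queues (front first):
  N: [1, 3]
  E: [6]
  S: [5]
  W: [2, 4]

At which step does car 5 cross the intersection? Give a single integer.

Step 1 [NS]: N:car1-GO,E:wait,S:car5-GO,W:wait | queues: N=1 E=1 S=0 W=2
Step 2 [NS]: N:car3-GO,E:wait,S:empty,W:wait | queues: N=0 E=1 S=0 W=2
Step 3 [EW]: N:wait,E:car6-GO,S:wait,W:car2-GO | queues: N=0 E=0 S=0 W=1
Step 4 [EW]: N:wait,E:empty,S:wait,W:car4-GO | queues: N=0 E=0 S=0 W=0
Car 5 crosses at step 1

1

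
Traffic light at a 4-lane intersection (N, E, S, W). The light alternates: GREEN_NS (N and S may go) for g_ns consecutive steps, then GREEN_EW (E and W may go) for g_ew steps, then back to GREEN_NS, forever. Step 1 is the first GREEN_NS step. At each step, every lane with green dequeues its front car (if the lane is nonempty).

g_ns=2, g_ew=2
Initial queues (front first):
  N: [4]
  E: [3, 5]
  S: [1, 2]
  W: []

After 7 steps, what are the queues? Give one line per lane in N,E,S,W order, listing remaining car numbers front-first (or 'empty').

Step 1 [NS]: N:car4-GO,E:wait,S:car1-GO,W:wait | queues: N=0 E=2 S=1 W=0
Step 2 [NS]: N:empty,E:wait,S:car2-GO,W:wait | queues: N=0 E=2 S=0 W=0
Step 3 [EW]: N:wait,E:car3-GO,S:wait,W:empty | queues: N=0 E=1 S=0 W=0
Step 4 [EW]: N:wait,E:car5-GO,S:wait,W:empty | queues: N=0 E=0 S=0 W=0

N: empty
E: empty
S: empty
W: empty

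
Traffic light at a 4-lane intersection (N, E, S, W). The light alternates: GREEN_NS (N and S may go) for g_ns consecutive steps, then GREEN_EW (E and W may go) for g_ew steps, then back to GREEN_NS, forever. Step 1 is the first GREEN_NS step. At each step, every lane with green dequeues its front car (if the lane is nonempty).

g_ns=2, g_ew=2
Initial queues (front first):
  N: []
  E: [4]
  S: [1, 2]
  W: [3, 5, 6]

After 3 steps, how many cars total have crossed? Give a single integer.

Step 1 [NS]: N:empty,E:wait,S:car1-GO,W:wait | queues: N=0 E=1 S=1 W=3
Step 2 [NS]: N:empty,E:wait,S:car2-GO,W:wait | queues: N=0 E=1 S=0 W=3
Step 3 [EW]: N:wait,E:car4-GO,S:wait,W:car3-GO | queues: N=0 E=0 S=0 W=2
Cars crossed by step 3: 4

Answer: 4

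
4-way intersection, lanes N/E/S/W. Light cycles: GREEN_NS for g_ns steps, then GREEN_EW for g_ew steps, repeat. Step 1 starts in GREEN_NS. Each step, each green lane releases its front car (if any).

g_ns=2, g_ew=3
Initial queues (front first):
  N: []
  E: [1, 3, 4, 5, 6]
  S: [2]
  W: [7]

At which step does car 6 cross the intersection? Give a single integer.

Step 1 [NS]: N:empty,E:wait,S:car2-GO,W:wait | queues: N=0 E=5 S=0 W=1
Step 2 [NS]: N:empty,E:wait,S:empty,W:wait | queues: N=0 E=5 S=0 W=1
Step 3 [EW]: N:wait,E:car1-GO,S:wait,W:car7-GO | queues: N=0 E=4 S=0 W=0
Step 4 [EW]: N:wait,E:car3-GO,S:wait,W:empty | queues: N=0 E=3 S=0 W=0
Step 5 [EW]: N:wait,E:car4-GO,S:wait,W:empty | queues: N=0 E=2 S=0 W=0
Step 6 [NS]: N:empty,E:wait,S:empty,W:wait | queues: N=0 E=2 S=0 W=0
Step 7 [NS]: N:empty,E:wait,S:empty,W:wait | queues: N=0 E=2 S=0 W=0
Step 8 [EW]: N:wait,E:car5-GO,S:wait,W:empty | queues: N=0 E=1 S=0 W=0
Step 9 [EW]: N:wait,E:car6-GO,S:wait,W:empty | queues: N=0 E=0 S=0 W=0
Car 6 crosses at step 9

9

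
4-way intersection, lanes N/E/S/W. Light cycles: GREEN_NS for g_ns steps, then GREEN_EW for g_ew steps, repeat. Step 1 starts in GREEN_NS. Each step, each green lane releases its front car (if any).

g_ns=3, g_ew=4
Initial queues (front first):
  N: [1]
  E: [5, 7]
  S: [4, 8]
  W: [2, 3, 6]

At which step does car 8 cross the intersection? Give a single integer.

Step 1 [NS]: N:car1-GO,E:wait,S:car4-GO,W:wait | queues: N=0 E=2 S=1 W=3
Step 2 [NS]: N:empty,E:wait,S:car8-GO,W:wait | queues: N=0 E=2 S=0 W=3
Step 3 [NS]: N:empty,E:wait,S:empty,W:wait | queues: N=0 E=2 S=0 W=3
Step 4 [EW]: N:wait,E:car5-GO,S:wait,W:car2-GO | queues: N=0 E=1 S=0 W=2
Step 5 [EW]: N:wait,E:car7-GO,S:wait,W:car3-GO | queues: N=0 E=0 S=0 W=1
Step 6 [EW]: N:wait,E:empty,S:wait,W:car6-GO | queues: N=0 E=0 S=0 W=0
Car 8 crosses at step 2

2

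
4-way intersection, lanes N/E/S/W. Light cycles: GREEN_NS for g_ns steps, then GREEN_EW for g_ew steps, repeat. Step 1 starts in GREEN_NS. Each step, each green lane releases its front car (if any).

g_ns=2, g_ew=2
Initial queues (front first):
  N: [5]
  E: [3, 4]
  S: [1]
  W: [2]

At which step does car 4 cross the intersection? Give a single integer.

Step 1 [NS]: N:car5-GO,E:wait,S:car1-GO,W:wait | queues: N=0 E=2 S=0 W=1
Step 2 [NS]: N:empty,E:wait,S:empty,W:wait | queues: N=0 E=2 S=0 W=1
Step 3 [EW]: N:wait,E:car3-GO,S:wait,W:car2-GO | queues: N=0 E=1 S=0 W=0
Step 4 [EW]: N:wait,E:car4-GO,S:wait,W:empty | queues: N=0 E=0 S=0 W=0
Car 4 crosses at step 4

4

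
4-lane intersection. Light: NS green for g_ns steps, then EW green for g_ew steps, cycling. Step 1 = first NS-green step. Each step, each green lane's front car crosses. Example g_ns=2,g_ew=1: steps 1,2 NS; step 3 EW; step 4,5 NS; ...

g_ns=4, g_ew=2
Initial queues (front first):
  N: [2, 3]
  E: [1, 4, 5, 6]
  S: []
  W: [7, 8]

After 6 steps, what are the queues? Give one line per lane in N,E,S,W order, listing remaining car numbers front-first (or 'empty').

Step 1 [NS]: N:car2-GO,E:wait,S:empty,W:wait | queues: N=1 E=4 S=0 W=2
Step 2 [NS]: N:car3-GO,E:wait,S:empty,W:wait | queues: N=0 E=4 S=0 W=2
Step 3 [NS]: N:empty,E:wait,S:empty,W:wait | queues: N=0 E=4 S=0 W=2
Step 4 [NS]: N:empty,E:wait,S:empty,W:wait | queues: N=0 E=4 S=0 W=2
Step 5 [EW]: N:wait,E:car1-GO,S:wait,W:car7-GO | queues: N=0 E=3 S=0 W=1
Step 6 [EW]: N:wait,E:car4-GO,S:wait,W:car8-GO | queues: N=0 E=2 S=0 W=0

N: empty
E: 5 6
S: empty
W: empty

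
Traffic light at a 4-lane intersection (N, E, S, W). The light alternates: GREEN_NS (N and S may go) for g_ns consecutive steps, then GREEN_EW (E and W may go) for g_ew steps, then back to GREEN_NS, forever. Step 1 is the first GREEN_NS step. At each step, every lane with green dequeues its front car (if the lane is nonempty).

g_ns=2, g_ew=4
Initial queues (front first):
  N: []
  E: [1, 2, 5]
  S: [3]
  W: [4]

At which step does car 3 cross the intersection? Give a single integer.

Step 1 [NS]: N:empty,E:wait,S:car3-GO,W:wait | queues: N=0 E=3 S=0 W=1
Step 2 [NS]: N:empty,E:wait,S:empty,W:wait | queues: N=0 E=3 S=0 W=1
Step 3 [EW]: N:wait,E:car1-GO,S:wait,W:car4-GO | queues: N=0 E=2 S=0 W=0
Step 4 [EW]: N:wait,E:car2-GO,S:wait,W:empty | queues: N=0 E=1 S=0 W=0
Step 5 [EW]: N:wait,E:car5-GO,S:wait,W:empty | queues: N=0 E=0 S=0 W=0
Car 3 crosses at step 1

1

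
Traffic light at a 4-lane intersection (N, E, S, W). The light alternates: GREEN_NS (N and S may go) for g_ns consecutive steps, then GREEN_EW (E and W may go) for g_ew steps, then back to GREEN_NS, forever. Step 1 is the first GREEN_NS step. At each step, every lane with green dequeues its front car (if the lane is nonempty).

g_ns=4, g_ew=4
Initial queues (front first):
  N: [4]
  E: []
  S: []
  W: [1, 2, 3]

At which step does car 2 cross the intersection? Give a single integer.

Step 1 [NS]: N:car4-GO,E:wait,S:empty,W:wait | queues: N=0 E=0 S=0 W=3
Step 2 [NS]: N:empty,E:wait,S:empty,W:wait | queues: N=0 E=0 S=0 W=3
Step 3 [NS]: N:empty,E:wait,S:empty,W:wait | queues: N=0 E=0 S=0 W=3
Step 4 [NS]: N:empty,E:wait,S:empty,W:wait | queues: N=0 E=0 S=0 W=3
Step 5 [EW]: N:wait,E:empty,S:wait,W:car1-GO | queues: N=0 E=0 S=0 W=2
Step 6 [EW]: N:wait,E:empty,S:wait,W:car2-GO | queues: N=0 E=0 S=0 W=1
Step 7 [EW]: N:wait,E:empty,S:wait,W:car3-GO | queues: N=0 E=0 S=0 W=0
Car 2 crosses at step 6

6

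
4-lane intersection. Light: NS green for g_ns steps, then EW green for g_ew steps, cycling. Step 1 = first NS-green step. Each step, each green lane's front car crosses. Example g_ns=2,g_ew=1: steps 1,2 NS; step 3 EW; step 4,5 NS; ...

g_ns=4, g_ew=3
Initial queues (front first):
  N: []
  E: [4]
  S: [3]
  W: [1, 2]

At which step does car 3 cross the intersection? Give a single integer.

Step 1 [NS]: N:empty,E:wait,S:car3-GO,W:wait | queues: N=0 E=1 S=0 W=2
Step 2 [NS]: N:empty,E:wait,S:empty,W:wait | queues: N=0 E=1 S=0 W=2
Step 3 [NS]: N:empty,E:wait,S:empty,W:wait | queues: N=0 E=1 S=0 W=2
Step 4 [NS]: N:empty,E:wait,S:empty,W:wait | queues: N=0 E=1 S=0 W=2
Step 5 [EW]: N:wait,E:car4-GO,S:wait,W:car1-GO | queues: N=0 E=0 S=0 W=1
Step 6 [EW]: N:wait,E:empty,S:wait,W:car2-GO | queues: N=0 E=0 S=0 W=0
Car 3 crosses at step 1

1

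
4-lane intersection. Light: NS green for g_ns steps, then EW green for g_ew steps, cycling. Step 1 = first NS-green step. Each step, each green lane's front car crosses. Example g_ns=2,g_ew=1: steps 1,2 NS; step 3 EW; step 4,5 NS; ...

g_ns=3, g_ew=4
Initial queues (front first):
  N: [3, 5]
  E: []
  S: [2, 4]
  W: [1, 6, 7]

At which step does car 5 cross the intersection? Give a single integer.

Step 1 [NS]: N:car3-GO,E:wait,S:car2-GO,W:wait | queues: N=1 E=0 S=1 W=3
Step 2 [NS]: N:car5-GO,E:wait,S:car4-GO,W:wait | queues: N=0 E=0 S=0 W=3
Step 3 [NS]: N:empty,E:wait,S:empty,W:wait | queues: N=0 E=0 S=0 W=3
Step 4 [EW]: N:wait,E:empty,S:wait,W:car1-GO | queues: N=0 E=0 S=0 W=2
Step 5 [EW]: N:wait,E:empty,S:wait,W:car6-GO | queues: N=0 E=0 S=0 W=1
Step 6 [EW]: N:wait,E:empty,S:wait,W:car7-GO | queues: N=0 E=0 S=0 W=0
Car 5 crosses at step 2

2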